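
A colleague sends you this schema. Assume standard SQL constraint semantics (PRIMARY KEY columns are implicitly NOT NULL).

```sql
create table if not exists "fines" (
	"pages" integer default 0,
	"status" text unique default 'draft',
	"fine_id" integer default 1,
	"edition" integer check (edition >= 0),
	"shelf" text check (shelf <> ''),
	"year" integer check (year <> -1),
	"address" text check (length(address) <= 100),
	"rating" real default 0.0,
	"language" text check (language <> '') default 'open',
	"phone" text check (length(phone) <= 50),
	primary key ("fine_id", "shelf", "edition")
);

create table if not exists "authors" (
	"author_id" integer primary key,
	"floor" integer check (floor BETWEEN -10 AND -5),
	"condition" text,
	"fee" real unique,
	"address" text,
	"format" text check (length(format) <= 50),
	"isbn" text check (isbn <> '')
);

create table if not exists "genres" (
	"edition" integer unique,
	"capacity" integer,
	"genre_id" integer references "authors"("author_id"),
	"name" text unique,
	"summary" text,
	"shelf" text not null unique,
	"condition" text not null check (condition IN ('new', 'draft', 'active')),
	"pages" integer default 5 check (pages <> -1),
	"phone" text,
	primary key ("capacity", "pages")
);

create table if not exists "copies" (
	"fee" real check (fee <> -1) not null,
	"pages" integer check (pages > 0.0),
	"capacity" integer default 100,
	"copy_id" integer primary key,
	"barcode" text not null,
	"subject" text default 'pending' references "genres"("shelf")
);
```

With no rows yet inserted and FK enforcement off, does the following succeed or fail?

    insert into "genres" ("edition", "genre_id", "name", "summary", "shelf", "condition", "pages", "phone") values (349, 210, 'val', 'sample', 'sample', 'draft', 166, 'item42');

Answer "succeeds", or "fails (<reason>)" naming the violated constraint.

fails (NOT NULL on capacity)

capacity is omitted from the column list and has no DEFAULT, so it would receive NULL.
But capacity is part of the PRIMARY KEY (implied NOT NULL).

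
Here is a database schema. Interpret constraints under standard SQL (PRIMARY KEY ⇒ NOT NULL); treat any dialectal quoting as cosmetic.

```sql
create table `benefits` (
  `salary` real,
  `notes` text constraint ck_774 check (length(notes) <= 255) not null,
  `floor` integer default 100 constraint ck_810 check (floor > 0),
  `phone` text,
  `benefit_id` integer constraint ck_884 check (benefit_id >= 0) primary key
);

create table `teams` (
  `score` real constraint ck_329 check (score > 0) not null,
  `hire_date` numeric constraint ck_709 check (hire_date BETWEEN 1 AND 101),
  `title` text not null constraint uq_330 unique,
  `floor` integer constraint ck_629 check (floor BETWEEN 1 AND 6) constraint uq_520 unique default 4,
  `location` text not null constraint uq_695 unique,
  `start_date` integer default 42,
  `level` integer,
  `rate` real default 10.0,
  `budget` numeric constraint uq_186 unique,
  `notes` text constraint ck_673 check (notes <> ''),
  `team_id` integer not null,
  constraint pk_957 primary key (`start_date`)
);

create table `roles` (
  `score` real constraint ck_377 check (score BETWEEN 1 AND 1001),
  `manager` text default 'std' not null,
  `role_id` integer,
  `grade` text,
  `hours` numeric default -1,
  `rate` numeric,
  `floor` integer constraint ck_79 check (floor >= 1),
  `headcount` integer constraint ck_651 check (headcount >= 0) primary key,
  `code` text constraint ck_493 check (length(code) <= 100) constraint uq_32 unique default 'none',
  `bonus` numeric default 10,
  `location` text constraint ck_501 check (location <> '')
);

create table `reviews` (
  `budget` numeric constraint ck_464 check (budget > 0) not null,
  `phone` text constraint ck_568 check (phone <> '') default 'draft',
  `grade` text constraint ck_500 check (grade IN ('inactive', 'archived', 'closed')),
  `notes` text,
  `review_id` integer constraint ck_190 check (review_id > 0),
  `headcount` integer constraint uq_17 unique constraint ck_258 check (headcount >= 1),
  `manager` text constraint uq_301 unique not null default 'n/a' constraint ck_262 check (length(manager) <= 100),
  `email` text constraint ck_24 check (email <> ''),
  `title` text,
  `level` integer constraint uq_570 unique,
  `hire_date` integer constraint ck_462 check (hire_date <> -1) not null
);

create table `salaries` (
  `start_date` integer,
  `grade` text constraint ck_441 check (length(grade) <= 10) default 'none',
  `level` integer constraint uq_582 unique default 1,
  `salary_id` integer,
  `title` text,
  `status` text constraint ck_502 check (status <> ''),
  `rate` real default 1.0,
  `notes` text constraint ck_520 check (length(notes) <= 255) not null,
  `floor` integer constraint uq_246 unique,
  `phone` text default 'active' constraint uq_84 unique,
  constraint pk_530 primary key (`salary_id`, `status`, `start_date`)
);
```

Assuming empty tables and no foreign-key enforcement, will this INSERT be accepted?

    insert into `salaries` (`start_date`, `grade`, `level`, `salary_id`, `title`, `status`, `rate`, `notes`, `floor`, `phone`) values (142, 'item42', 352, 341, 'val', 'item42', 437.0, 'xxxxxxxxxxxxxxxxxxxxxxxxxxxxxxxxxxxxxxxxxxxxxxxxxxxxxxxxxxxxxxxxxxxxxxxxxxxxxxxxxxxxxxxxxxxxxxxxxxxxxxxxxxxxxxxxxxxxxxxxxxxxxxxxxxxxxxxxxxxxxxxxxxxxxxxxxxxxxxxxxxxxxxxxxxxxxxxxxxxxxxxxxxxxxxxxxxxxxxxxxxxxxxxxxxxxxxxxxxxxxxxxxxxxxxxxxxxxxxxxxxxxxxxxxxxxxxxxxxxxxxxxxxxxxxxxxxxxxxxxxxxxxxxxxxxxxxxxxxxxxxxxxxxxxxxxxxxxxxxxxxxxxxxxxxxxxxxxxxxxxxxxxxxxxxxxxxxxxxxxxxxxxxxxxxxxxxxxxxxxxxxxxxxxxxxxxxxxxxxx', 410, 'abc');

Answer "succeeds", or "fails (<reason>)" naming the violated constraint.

fails (CHECK on notes)

The value 'xxxxxxxxxxxxxxxxxxxxxxxxxxxxxxxxxxxxxxxxxxxxxxxxxxxxxxxxxxxxxxxxxxxxxxxxxxxxxxxxxxxxxxxxxxxxxxxxxxxxxxxxxxxxxxxxxxxxxxxxxxxxxxxxxxxxxxxxxxxxxxxxxxxxxxxxxxxxxxxxxxxxxxxxxxxxxxxxxxxxxxxxxxxxxxxxxxxxxxxxxxxxxxxxxxxxxxxxxxxxxxxxxxxxxxxxxxxxxxxxxxxxxxxxxxxxxxxxxxxxxxxxxxxxxxxxxxxxxxxxxxxxxxxxxxxxxxxxxxxxxxxxxxxxxxxxxxxxxxxxxxxxxxxxxxxxxxxxxxxxxxxxxxxxxxxxxxxxxxxxxxxxxxxxxxxxxxxxxxxxxxxxxxxxxxxxxxxxxxxx' for notes violates CHECK (length(notes) <= 255).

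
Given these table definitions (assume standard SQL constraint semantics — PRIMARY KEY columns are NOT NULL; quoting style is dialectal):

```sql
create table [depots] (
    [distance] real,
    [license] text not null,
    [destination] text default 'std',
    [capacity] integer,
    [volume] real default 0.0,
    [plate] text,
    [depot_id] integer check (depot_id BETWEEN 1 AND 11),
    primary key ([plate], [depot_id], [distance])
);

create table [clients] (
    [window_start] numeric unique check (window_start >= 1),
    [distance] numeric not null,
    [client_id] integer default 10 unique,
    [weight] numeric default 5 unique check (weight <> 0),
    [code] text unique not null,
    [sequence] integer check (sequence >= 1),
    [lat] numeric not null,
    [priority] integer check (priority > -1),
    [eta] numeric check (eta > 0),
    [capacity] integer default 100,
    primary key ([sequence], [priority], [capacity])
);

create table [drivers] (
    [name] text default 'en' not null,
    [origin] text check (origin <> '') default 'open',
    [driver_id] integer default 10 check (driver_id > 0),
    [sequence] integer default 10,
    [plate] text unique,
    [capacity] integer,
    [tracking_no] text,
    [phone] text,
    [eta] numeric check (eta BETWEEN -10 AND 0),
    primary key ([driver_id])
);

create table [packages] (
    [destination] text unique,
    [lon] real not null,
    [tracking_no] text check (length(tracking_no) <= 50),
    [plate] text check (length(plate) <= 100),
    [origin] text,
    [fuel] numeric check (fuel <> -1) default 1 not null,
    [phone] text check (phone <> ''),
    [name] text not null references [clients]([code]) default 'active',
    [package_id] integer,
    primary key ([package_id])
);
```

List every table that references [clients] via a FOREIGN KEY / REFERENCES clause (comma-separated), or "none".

packages

- packages.name references clients(code).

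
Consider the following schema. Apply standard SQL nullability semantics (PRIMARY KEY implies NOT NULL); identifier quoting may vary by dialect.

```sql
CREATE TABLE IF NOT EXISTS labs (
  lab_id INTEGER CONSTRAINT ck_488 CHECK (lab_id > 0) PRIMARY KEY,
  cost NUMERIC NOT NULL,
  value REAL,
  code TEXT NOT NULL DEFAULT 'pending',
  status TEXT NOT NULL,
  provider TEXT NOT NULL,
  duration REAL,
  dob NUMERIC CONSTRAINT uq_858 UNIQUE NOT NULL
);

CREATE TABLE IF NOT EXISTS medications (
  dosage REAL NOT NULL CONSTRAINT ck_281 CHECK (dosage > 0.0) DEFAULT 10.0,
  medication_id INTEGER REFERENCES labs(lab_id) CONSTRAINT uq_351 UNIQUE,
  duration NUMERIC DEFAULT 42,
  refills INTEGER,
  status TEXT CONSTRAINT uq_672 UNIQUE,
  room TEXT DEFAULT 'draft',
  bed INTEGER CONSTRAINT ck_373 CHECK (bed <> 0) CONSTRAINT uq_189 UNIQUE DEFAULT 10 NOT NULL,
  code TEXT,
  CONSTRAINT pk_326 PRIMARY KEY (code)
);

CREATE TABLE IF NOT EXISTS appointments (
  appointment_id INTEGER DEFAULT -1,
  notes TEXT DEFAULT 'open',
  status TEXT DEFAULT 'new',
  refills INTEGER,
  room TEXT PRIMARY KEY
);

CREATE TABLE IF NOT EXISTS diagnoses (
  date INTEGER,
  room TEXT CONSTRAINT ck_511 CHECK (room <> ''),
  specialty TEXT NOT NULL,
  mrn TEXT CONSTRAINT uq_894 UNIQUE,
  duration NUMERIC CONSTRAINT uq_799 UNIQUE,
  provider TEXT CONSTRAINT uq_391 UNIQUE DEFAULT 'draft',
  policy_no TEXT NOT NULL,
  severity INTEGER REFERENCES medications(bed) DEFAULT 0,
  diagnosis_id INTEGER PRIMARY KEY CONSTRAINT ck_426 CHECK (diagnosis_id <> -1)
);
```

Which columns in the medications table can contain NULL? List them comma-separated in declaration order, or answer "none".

medication_id, duration, refills, status, room

- dosage: declared NOT NULL → not nullable.
- medication_id: a foreign key column may be NULL unless separately constrained → nullable.
- duration: DEFAULT only fills an omitted column; an explicit NULL is still allowed → nullable.
- refills: no NOT NULL constraint applies → nullable.
- status: UNIQUE does not imply NOT NULL → nullable.
- room: DEFAULT only fills an omitted column; an explicit NULL is still allowed → nullable.
- bed: declared NOT NULL → not nullable.
- code: part of the PRIMARY KEY, which implies NOT NULL → not nullable.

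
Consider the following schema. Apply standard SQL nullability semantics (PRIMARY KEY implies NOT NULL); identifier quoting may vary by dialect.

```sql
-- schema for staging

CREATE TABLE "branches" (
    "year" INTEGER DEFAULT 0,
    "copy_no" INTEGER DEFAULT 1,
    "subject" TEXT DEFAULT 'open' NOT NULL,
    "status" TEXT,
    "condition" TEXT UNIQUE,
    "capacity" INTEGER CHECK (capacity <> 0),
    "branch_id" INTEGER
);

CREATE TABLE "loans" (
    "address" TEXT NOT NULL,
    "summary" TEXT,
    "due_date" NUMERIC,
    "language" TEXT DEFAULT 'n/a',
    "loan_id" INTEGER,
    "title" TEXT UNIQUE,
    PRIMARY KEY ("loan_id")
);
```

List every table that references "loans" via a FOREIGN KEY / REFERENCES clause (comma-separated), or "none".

No REFERENCES clause anywhere in the schema names loans.

none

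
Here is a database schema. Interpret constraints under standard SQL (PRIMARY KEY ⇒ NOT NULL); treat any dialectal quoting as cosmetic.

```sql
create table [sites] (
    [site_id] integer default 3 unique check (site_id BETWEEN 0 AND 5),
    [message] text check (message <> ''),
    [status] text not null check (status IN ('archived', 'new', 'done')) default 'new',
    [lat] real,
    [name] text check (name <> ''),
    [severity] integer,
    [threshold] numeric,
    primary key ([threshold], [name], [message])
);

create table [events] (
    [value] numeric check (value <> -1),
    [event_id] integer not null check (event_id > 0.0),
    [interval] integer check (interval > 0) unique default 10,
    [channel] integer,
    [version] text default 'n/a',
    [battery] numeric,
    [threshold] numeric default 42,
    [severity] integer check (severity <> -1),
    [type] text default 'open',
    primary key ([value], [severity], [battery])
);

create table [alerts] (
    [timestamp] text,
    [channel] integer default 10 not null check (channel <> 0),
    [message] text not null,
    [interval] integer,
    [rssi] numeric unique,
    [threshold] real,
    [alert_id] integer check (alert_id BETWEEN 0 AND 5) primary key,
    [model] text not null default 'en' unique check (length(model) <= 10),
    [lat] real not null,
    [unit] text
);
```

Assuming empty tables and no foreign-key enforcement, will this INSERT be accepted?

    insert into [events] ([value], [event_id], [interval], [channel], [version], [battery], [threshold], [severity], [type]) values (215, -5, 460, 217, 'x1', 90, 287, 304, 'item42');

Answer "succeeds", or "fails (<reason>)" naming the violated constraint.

The value -5 for event_id violates CHECK (event_id > 0.0).

fails (CHECK on event_id)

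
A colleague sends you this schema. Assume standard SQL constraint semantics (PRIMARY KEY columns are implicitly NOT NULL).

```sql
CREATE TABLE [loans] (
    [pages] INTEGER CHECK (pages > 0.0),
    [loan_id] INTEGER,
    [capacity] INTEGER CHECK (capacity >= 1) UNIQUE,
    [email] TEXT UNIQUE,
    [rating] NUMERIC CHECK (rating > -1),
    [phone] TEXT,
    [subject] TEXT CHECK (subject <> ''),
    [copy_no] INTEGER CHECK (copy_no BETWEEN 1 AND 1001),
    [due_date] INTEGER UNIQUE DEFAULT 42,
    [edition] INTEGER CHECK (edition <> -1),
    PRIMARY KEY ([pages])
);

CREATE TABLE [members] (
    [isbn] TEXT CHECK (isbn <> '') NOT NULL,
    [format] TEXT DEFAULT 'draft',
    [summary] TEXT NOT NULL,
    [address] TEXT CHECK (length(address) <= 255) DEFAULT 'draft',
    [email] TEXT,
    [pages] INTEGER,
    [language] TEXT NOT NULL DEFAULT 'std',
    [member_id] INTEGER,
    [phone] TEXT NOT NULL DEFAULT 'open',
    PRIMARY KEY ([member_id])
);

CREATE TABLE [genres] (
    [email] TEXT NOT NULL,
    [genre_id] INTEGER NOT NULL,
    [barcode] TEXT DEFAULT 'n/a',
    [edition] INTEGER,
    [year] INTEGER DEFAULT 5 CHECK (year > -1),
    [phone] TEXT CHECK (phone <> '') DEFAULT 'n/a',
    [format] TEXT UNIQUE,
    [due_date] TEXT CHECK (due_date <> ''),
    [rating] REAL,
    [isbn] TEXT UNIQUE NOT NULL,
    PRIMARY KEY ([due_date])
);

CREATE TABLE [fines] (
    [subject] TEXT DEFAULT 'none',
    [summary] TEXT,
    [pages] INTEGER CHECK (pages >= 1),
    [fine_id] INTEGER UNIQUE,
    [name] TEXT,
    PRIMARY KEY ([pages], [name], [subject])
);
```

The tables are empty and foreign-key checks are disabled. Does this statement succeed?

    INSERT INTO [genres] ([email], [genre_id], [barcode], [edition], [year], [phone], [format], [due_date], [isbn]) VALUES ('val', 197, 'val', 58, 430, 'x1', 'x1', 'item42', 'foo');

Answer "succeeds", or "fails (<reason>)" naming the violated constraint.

succeeds

NOT NULL columns: due_date is supplied; email is supplied; genre_id is supplied; isbn is supplied.
CHECK constraints: 430 satisfies (year > -1); 'x1' satisfies (phone <> ''); 'item42' satisfies (due_date <> '').
No constraint is violated.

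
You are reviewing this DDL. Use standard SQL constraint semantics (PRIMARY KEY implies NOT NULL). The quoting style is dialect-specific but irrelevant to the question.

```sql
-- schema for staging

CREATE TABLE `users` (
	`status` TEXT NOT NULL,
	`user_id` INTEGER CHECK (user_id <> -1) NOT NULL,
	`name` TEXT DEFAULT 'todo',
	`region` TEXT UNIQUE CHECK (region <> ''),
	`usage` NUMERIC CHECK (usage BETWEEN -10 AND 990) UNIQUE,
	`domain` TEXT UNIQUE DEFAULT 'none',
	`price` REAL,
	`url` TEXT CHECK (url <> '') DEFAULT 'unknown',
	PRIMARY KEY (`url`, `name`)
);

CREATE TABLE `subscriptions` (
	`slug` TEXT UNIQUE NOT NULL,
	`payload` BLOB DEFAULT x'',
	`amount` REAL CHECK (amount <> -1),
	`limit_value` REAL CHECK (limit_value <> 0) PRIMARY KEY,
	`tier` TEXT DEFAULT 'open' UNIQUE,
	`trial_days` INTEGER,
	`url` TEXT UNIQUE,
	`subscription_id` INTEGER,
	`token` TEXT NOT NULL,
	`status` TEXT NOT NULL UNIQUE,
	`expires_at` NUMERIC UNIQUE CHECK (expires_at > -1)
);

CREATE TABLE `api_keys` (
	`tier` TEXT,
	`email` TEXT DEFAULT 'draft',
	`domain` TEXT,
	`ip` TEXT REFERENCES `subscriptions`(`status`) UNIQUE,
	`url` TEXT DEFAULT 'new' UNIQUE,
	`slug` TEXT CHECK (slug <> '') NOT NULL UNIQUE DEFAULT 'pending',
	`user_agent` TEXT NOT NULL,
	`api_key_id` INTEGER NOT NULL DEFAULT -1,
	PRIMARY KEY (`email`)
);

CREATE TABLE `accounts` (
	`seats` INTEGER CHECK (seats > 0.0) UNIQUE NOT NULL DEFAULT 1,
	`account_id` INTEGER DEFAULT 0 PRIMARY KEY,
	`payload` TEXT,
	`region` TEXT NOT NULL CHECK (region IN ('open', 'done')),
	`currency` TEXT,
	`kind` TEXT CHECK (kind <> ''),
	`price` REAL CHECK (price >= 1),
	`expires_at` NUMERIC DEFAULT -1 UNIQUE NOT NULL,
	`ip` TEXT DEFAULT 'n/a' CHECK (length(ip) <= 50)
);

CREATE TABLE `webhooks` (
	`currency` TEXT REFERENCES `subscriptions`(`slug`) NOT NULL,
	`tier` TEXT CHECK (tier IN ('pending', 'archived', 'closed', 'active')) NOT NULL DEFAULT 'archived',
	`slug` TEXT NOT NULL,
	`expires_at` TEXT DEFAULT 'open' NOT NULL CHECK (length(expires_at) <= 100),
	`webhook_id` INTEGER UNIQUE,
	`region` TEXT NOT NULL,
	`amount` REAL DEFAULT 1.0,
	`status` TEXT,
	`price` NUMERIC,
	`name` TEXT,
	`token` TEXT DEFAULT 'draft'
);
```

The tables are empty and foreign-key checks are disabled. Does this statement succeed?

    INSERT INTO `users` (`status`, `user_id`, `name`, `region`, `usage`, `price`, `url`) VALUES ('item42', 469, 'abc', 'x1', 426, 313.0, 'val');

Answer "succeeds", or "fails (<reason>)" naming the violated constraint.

NOT NULL columns: name is supplied; status is supplied; url is supplied; user_id is supplied.
CHECK constraints: 469 satisfies (user_id <> -1); 'x1' satisfies (region <> ''); 426 satisfies (usage BETWEEN -10 AND 990); 'val' satisfies (url <> '').
No constraint is violated.

succeeds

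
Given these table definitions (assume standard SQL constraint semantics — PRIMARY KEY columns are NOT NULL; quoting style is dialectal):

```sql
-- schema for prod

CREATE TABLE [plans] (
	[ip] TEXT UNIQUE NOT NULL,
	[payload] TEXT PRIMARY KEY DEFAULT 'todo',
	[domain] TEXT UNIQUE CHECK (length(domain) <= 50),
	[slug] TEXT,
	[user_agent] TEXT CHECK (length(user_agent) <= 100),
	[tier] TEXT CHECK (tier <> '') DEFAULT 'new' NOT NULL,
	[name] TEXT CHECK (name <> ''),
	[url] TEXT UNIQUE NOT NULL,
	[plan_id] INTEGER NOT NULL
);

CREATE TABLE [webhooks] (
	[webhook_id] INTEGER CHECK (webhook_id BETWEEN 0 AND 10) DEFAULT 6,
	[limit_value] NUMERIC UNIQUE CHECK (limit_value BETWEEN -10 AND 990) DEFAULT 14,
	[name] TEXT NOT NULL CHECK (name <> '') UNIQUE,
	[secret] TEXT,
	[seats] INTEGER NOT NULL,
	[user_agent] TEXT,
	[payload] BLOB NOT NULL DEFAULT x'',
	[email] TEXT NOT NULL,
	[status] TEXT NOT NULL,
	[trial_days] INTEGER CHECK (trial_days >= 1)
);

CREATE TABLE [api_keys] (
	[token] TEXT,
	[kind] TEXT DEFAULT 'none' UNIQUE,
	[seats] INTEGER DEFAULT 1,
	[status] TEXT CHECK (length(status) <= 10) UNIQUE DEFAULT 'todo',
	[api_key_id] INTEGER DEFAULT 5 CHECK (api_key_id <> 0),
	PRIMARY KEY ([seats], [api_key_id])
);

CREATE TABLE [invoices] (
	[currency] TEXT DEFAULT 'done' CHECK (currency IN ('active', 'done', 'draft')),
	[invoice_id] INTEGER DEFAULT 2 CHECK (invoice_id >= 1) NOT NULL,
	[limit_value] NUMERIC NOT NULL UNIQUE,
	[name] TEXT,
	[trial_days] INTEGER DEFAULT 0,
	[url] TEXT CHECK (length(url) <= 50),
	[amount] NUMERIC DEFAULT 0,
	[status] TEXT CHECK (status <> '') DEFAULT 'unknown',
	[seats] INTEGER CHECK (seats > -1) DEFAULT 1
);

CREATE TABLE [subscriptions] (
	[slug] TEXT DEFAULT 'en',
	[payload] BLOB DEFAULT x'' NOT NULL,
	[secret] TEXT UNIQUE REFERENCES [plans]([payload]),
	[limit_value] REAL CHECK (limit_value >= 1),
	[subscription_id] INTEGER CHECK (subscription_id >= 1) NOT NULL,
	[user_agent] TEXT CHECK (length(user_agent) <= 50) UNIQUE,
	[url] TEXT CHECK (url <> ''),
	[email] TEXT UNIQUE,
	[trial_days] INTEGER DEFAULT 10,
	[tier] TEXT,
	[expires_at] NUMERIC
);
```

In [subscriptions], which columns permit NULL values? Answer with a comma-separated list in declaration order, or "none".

slug, secret, limit_value, user_agent, url, email, trial_days, tier, expires_at

- slug: DEFAULT only fills an omitted column; an explicit NULL is still allowed → nullable.
- payload: declared NOT NULL → not nullable.
- secret: a foreign key column may be NULL unless separately constrained → nullable.
- limit_value: CHECK does not forbid NULL (a CHECK constraint passes when its expression is NULL) → nullable.
- subscription_id: declared NOT NULL → not nullable.
- user_agent: CHECK does not forbid NULL (a CHECK constraint passes when its expression is NULL) → nullable.
- url: CHECK does not forbid NULL (a CHECK constraint passes when its expression is NULL) → nullable.
- email: UNIQUE does not imply NOT NULL → nullable.
- trial_days: DEFAULT only fills an omitted column; an explicit NULL is still allowed → nullable.
- tier: no NOT NULL constraint applies → nullable.
- expires_at: no NOT NULL constraint applies → nullable.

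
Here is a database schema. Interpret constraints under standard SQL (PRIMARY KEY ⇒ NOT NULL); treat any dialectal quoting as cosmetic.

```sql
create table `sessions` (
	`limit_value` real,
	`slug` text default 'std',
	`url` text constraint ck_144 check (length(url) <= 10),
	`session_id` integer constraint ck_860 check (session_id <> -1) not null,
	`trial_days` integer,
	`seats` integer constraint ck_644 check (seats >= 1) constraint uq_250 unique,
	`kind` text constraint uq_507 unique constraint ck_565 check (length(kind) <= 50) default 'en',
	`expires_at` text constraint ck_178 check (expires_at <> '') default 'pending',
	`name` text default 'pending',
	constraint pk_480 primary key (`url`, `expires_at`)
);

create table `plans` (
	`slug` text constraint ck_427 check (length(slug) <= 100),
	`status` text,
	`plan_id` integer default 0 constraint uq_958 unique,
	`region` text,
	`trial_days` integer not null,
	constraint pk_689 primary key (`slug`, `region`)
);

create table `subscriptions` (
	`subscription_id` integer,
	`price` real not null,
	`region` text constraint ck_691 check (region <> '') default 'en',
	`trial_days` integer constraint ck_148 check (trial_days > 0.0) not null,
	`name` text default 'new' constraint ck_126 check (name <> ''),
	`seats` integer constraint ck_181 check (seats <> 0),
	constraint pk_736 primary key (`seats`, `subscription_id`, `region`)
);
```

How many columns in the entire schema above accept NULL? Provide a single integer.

9

sessions: 6 nullable (limit_value, slug, trial_days, seats, kind, name — PK (url, expires_at) and explicit NOT NULL columns excluded).
plans: 2 nullable (status, plan_id — PK (slug, region) and explicit NOT NULL columns excluded).
subscriptions: 1 nullable (name — PK (seats, subscription_id, region) and explicit NOT NULL columns excluded).
Total: 6 + 2 + 1 = 9.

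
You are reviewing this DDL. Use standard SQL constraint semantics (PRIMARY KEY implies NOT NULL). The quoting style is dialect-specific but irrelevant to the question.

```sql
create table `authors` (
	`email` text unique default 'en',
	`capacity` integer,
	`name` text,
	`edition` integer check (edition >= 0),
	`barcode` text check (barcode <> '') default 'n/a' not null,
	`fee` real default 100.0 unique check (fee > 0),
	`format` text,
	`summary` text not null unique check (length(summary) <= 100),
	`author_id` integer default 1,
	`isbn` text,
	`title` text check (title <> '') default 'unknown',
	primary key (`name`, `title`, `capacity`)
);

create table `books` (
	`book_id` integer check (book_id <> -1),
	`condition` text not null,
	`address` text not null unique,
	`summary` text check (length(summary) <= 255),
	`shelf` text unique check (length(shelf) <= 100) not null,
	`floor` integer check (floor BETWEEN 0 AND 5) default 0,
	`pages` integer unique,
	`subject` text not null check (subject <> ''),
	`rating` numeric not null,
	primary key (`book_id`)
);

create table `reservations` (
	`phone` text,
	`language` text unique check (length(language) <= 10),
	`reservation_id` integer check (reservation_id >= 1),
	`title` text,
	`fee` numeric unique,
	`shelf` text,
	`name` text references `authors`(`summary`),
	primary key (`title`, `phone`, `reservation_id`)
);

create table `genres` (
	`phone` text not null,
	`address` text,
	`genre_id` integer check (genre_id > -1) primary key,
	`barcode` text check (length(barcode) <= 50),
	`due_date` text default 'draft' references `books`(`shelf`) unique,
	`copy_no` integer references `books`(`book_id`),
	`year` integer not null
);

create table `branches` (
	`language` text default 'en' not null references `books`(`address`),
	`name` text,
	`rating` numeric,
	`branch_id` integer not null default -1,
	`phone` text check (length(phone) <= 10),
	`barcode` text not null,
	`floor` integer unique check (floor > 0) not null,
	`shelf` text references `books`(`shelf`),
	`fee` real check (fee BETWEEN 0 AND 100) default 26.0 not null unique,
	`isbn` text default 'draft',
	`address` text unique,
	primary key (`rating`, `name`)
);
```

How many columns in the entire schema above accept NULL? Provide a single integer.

authors: 6 nullable (email, edition, fee, format, author_id, isbn — PK (name, title, capacity) and explicit NOT NULL columns excluded).
books: 3 nullable (summary, floor, pages — PK (book_id) and explicit NOT NULL columns excluded).
reservations: 4 nullable (language, fee, shelf, name — PK (title, phone, reservation_id) and explicit NOT NULL columns excluded).
genres: 4 nullable (address, barcode, due_date, copy_no — PK (genre_id) and explicit NOT NULL columns excluded).
branches: 4 nullable (phone, shelf, isbn, address — PK (rating, name) and explicit NOT NULL columns excluded).
Total: 6 + 3 + 4 + 4 + 4 = 21.

21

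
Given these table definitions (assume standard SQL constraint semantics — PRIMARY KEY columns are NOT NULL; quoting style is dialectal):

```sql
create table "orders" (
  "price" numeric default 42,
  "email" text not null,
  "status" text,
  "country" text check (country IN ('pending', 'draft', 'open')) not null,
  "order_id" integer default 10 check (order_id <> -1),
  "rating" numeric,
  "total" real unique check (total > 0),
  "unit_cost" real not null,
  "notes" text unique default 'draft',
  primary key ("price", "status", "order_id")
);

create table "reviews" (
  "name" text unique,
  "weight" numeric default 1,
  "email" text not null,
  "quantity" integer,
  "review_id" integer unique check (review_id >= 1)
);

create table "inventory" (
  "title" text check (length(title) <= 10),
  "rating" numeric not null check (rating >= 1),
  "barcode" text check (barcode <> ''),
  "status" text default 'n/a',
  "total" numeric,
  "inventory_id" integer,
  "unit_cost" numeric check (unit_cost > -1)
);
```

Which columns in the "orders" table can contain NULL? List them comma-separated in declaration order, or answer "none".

rating, total, notes

- price: part of the PRIMARY KEY, which implies NOT NULL → not nullable.
- email: declared NOT NULL → not nullable.
- status: part of the PRIMARY KEY, which implies NOT NULL → not nullable.
- country: declared NOT NULL → not nullable.
- order_id: part of the PRIMARY KEY, which implies NOT NULL → not nullable.
- rating: no NOT NULL constraint applies → nullable.
- total: CHECK does not forbid NULL (a CHECK constraint passes when its expression is NULL) → nullable.
- unit_cost: declared NOT NULL → not nullable.
- notes: UNIQUE does not imply NOT NULL → nullable.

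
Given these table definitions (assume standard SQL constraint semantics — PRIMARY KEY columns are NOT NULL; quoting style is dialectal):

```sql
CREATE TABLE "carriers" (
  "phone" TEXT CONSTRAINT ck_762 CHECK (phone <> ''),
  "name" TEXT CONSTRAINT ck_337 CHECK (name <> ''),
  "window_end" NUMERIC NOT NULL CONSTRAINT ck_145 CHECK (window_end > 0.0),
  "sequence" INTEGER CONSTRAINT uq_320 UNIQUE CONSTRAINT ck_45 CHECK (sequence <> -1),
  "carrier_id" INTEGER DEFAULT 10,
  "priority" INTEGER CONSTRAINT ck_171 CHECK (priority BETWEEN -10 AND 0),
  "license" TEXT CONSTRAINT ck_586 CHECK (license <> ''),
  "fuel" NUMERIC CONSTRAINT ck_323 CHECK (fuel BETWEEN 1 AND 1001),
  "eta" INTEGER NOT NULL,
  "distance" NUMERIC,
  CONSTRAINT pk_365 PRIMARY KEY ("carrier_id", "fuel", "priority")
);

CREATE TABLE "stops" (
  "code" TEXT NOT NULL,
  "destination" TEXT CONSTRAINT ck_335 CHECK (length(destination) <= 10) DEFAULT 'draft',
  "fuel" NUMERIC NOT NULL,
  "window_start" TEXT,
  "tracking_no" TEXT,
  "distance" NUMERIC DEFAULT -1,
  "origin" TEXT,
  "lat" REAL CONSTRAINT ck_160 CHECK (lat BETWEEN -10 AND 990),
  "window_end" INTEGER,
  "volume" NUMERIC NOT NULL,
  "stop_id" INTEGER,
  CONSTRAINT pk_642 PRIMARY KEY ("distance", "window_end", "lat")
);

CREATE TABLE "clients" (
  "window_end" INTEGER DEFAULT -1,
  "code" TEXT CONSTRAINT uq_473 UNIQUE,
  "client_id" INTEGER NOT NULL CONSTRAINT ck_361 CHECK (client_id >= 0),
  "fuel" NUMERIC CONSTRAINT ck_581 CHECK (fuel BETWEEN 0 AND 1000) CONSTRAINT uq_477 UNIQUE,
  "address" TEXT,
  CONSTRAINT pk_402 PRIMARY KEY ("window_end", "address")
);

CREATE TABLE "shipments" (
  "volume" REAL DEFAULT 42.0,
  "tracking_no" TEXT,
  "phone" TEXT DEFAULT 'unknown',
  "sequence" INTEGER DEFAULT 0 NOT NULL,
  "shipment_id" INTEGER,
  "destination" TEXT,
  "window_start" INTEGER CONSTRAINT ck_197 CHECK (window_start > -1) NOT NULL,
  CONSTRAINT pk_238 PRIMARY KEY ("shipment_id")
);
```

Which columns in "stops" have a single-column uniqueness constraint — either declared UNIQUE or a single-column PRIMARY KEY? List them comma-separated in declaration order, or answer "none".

none

- code: no UNIQUE or single-column PK constraint.
- destination: no UNIQUE or single-column PK constraint.
- fuel: no UNIQUE or single-column PK constraint.
- window_start: no UNIQUE or single-column PK constraint.
- tracking_no: no UNIQUE or single-column PK constraint.
- distance: part of a composite PRIMARY KEY — only the tuple is unique, not this column on its own.
- origin: no UNIQUE or single-column PK constraint.
- lat: part of a composite PRIMARY KEY — only the tuple is unique, not this column on its own.
- window_end: part of a composite PRIMARY KEY — only the tuple is unique, not this column on its own.
- volume: no UNIQUE or single-column PK constraint.
- stop_id: no UNIQUE or single-column PK constraint.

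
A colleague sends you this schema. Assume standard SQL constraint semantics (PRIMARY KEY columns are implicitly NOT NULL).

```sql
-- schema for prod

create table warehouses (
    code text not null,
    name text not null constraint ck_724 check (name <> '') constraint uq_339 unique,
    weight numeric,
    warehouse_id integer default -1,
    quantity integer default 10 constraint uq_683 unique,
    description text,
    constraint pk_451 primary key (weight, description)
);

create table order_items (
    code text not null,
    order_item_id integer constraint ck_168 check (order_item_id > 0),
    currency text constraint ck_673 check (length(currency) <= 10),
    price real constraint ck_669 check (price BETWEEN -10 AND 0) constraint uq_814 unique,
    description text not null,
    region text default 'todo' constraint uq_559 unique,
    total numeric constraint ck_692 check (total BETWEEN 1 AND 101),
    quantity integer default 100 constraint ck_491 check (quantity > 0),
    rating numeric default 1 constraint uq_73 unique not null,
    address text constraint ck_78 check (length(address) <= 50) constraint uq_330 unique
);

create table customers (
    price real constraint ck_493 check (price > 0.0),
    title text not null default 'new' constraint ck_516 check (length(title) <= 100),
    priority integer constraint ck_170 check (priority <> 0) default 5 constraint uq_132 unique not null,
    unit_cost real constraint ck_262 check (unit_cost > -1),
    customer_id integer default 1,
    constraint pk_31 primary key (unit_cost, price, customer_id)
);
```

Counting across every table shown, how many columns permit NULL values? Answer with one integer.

9

warehouses: 2 nullable (warehouse_id, quantity — PK (weight, description) and explicit NOT NULL columns excluded).
order_items: 7 nullable (order_item_id, currency, price, region, total, quantity, address — PK none and explicit NOT NULL columns excluded).
customers: 0 nullable (none — PK (unit_cost, price, customer_id) and explicit NOT NULL columns excluded).
Total: 2 + 7 + 0 = 9.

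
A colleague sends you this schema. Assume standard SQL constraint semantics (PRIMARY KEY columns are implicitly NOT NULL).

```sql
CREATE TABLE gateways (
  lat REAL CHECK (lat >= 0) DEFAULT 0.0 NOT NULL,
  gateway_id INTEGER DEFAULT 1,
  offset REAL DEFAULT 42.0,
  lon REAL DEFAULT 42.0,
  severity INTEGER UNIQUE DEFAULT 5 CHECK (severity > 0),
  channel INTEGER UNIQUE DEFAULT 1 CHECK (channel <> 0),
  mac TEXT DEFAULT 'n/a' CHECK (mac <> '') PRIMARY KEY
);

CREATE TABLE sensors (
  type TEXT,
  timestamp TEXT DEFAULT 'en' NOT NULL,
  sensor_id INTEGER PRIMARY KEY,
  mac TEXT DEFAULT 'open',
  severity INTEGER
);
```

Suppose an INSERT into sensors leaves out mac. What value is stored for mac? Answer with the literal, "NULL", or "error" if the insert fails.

'open'

mac has an explicit DEFAULT 'open'.
When the column is omitted from an INSERT, that default is used.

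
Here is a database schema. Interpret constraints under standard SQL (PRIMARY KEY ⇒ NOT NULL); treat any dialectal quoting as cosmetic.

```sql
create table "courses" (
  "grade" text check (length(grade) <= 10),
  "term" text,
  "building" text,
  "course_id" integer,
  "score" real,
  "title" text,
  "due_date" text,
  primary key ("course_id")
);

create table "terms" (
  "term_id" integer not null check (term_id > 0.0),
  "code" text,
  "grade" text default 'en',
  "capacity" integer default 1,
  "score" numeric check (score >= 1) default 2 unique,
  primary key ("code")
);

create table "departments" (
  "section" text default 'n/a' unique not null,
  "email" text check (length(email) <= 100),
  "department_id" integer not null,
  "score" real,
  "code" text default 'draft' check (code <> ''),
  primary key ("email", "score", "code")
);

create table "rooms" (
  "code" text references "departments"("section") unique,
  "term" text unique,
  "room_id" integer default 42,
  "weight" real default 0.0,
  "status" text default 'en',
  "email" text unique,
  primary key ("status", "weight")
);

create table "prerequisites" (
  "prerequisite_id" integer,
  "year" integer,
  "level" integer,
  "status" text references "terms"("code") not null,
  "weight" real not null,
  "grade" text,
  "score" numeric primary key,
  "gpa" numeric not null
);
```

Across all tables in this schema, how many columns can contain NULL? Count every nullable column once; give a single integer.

17

courses: 6 nullable (grade, term, building, score, title, due_date — PK (course_id) and explicit NOT NULL columns excluded).
terms: 3 nullable (grade, capacity, score — PK (code) and explicit NOT NULL columns excluded).
departments: 0 nullable (none — PK (email, score, code) and explicit NOT NULL columns excluded).
rooms: 4 nullable (code, term, room_id, email — PK (status, weight) and explicit NOT NULL columns excluded).
prerequisites: 4 nullable (prerequisite_id, year, level, grade — PK (score) and explicit NOT NULL columns excluded).
Total: 6 + 3 + 0 + 4 + 4 = 17.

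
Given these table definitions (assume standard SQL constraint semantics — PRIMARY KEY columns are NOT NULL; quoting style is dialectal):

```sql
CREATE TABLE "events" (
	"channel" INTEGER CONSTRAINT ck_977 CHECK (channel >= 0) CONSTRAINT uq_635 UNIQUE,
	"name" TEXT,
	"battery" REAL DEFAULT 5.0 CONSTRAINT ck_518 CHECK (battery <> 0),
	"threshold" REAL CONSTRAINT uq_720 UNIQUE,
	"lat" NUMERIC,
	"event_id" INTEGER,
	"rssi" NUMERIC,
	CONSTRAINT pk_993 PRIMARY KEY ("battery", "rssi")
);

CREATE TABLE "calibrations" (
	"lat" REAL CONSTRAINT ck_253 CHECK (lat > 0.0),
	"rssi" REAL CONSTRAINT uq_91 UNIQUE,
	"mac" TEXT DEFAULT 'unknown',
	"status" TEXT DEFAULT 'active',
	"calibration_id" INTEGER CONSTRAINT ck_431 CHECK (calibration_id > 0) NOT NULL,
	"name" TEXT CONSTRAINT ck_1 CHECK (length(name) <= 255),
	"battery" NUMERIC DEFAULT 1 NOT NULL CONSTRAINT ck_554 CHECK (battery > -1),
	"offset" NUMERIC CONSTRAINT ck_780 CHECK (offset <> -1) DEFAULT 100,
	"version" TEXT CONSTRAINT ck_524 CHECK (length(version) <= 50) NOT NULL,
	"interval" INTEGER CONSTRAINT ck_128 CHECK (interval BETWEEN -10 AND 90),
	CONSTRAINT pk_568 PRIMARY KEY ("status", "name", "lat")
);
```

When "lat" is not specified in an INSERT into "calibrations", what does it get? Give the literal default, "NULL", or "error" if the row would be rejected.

lat has no DEFAULT clause.
Omitting it would insert NULL, but it is part of the PRIMARY KEY, so the INSERT fails.

error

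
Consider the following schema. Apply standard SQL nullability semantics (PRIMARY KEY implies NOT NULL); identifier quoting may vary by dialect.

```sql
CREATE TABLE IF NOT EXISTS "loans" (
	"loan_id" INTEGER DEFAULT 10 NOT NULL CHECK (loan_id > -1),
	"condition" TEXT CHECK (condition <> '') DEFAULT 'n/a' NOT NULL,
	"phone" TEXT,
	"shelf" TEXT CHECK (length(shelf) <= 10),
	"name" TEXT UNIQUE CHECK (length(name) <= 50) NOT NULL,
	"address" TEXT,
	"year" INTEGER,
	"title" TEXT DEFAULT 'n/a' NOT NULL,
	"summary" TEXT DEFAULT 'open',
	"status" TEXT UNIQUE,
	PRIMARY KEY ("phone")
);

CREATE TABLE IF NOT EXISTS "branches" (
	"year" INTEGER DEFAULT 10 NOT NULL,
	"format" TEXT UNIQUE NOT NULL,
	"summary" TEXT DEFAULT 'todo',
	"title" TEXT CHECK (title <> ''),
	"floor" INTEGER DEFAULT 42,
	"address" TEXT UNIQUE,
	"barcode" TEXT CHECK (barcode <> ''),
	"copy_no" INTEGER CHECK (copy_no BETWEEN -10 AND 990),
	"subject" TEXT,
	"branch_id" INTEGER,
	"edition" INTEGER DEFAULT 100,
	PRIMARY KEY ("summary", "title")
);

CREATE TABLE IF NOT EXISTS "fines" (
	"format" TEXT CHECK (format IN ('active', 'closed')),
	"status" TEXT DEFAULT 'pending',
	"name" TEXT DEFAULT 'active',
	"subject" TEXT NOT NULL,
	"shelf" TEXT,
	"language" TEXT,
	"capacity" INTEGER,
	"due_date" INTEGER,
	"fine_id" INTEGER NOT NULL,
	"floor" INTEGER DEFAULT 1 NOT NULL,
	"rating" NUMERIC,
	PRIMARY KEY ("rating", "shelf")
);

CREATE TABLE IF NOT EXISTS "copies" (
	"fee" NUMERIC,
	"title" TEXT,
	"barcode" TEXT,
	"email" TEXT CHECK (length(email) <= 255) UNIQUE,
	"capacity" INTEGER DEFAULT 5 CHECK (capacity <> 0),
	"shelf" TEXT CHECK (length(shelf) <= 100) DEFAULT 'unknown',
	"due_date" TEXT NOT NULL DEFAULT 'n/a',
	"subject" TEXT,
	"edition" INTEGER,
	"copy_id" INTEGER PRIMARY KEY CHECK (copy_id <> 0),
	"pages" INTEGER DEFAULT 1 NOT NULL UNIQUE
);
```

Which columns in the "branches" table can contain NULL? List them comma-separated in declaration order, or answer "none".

- year: declared NOT NULL → not nullable.
- format: declared NOT NULL → not nullable.
- summary: part of the PRIMARY KEY, which implies NOT NULL → not nullable.
- title: part of the PRIMARY KEY, which implies NOT NULL → not nullable.
- floor: DEFAULT only fills an omitted column; an explicit NULL is still allowed → nullable.
- address: UNIQUE does not imply NOT NULL → nullable.
- barcode: CHECK does not forbid NULL (a CHECK constraint passes when its expression is NULL) → nullable.
- copy_no: CHECK does not forbid NULL (a CHECK constraint passes when its expression is NULL) → nullable.
- subject: no NOT NULL constraint applies → nullable.
- branch_id: no NOT NULL constraint applies → nullable.
- edition: DEFAULT only fills an omitted column; an explicit NULL is still allowed → nullable.

floor, address, barcode, copy_no, subject, branch_id, edition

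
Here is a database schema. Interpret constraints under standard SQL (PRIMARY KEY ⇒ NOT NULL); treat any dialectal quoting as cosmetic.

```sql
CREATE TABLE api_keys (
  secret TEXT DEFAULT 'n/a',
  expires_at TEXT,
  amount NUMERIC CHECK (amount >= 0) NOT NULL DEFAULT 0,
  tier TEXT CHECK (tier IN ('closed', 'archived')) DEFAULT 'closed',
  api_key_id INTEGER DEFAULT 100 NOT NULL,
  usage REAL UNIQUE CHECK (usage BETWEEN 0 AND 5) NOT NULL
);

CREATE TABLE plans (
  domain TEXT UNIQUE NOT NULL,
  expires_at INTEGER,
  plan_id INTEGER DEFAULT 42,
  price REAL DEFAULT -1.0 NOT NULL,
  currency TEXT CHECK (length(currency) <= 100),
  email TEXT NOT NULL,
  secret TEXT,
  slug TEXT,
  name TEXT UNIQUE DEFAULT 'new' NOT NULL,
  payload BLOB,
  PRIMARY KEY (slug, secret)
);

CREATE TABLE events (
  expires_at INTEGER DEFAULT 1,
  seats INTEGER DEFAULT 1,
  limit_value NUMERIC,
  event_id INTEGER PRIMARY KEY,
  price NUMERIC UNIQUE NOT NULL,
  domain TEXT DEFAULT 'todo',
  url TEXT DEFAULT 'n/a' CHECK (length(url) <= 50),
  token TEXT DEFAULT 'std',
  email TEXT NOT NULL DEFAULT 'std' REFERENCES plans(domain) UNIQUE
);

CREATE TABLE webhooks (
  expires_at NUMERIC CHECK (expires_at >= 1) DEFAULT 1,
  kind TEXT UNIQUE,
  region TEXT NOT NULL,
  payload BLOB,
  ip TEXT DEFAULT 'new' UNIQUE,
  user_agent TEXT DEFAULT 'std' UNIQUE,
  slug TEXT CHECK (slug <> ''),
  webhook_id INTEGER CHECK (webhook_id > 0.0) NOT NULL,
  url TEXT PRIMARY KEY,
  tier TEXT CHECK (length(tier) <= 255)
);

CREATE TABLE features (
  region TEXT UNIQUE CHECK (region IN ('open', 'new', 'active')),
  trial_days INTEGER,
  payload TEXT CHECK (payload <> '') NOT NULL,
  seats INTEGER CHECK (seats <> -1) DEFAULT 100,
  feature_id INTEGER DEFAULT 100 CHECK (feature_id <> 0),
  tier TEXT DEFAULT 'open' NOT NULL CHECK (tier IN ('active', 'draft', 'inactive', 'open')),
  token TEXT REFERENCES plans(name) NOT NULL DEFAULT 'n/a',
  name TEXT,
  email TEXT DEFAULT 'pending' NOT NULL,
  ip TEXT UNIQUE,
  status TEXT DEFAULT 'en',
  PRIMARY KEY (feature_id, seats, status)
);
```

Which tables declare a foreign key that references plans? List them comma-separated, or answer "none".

events, features

- events.email references plans(domain).
- features.token references plans(name).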